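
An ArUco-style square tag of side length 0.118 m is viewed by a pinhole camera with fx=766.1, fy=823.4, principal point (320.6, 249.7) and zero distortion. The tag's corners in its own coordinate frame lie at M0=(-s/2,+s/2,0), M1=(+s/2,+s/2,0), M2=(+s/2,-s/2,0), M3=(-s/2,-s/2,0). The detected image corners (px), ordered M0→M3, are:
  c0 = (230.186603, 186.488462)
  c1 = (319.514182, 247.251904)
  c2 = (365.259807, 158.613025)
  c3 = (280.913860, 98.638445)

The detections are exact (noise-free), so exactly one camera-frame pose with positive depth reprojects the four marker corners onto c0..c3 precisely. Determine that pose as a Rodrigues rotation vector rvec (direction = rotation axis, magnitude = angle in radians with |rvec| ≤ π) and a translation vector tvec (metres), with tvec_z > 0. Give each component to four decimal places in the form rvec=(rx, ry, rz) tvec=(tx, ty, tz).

Intrinsics K: fx=766.1, fy=823.4, cx=320.6, cy=249.7
Marker side s = 0.118 m; corners in marker frame (Z=0):
  M0 = (-0.0590, +0.0590, 0)
  M1 = (+0.0590, +0.0590, 0)
  M2 = (+0.0590, -0.0590, 0)
  M3 = (-0.0590, -0.0590, 0)
Detected image corners:
  c0 = (230.186603, 186.488462) px
  c1 = (319.514182, 247.251904) px
  c2 = (365.259807, 158.613025) px
  c3 = (280.913860, 98.638445) px
Planar DLT: solve 8×8 A·h = b for H (H[2,2]=1):
  H  [+791.06908 -522.99276 +299.99006]
  H  [+543.67641 +681.74543 +172.08293]
  H  [+0.18611 -0.38279 +1.00000]
B = K⁻¹H; ‖b₁‖=1.144872, ‖b₂‖=1.144872; λ = 2/(‖b₁‖+‖b₂‖) = 0.873460, sign → tz>0 ⇒ λ=+0.873460
r₁ = λ·B[:,0] = (+0.83390,+0.52743,+0.16256); r₂ = λ·B[:,1] = (-0.45636,+0.82459,-0.33435)
r₃ = r₁×r₂ = (-0.31039,+0.20463,+0.92832); SVD([r₁ r₂ r₃]) → R = UVᵀ:
  R  [+0.83390 -0.45636 -0.31039]
  R  [+0.52743 +0.82459 +0.20463]
  R  [+0.16256 -0.33435 +0.92832]
t = (-0.02350, -0.08234, +0.87346) m
tr R = 2.586810; θ = arccos((tr R − 1)/2) = 0.654414 rad = 37.495°
axis k = ((R−Rᵀ)₃₂, (R−Rᵀ)₁₃, (R−Rᵀ)₂₁) / (2 sinθ) = (-0.442731, -0.388496, +0.808121)
rvec = θ·k = (-0.289729, -0.254237, +0.528846)

rvec=(-0.2897, -0.2542, 0.5288) tvec=(-0.0235, -0.0823, 0.8735)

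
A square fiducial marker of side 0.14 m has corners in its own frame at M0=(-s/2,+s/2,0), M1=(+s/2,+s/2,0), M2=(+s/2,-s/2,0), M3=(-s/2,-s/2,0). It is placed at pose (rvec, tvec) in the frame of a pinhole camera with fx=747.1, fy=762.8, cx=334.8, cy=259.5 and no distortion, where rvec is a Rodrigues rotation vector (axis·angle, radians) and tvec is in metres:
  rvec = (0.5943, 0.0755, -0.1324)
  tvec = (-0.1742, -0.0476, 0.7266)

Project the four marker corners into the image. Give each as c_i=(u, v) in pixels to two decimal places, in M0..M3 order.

Intrinsics K: fx=747.1, fy=762.8, cx=334.8, cy=259.5
Marker side s = 0.14 m; corners in marker frame (Z=0):
  M0 = (-0.0700, +0.0700, 0)
  M1 = (+0.0700, +0.0700, 0)
  M2 = (+0.0700, -0.0700, 0)
  M3 = (-0.0700, -0.0700, 0)
rvec = (0.5943, 0.0755, -0.1324), |rvec| = θ = 0.61353 rad = 35.153°
Rodrigues: sinθ=0.57576, 1−cosθ=0.18238; R = I + sinθ·[k]× + (1−cosθ)·[k]×²:
    [+0.98874 +0.14599 +0.03273]
    [-0.10251 +0.82038 -0.56255]
    [-0.10898 +0.55287 +0.82611]
t = (-0.1742, -0.0476, 0.7266) m
M0: Pc = R·M0+t = (-0.23319, +0.01700, +0.77293); u = 747.1·(-0.23319)/0.77293 + 334.8 = 109.3997, v = 762.8·(+0.01700)/0.77293 + 259.5 = 276.2795
M1: Pc = R·M1+t = (-0.09477, +0.00265, +0.75767); u = 747.1·(-0.09477)/0.75767 + 334.8 = 241.3537, v = 762.8·(+0.00265)/0.75767 + 259.5 = 262.1690
M2: Pc = R·M2+t = (-0.11521, -0.11220, +0.68027); u = 747.1·(-0.11521)/0.68027 + 334.8 = 208.2751, v = 762.8·(-0.11220)/0.68027 + 259.5 = 133.6856
M3: Pc = R·M3+t = (-0.25363, -0.09785, +0.69553); u = 747.1·(-0.25363)/0.69553 + 334.8 = 62.3623, v = 762.8·(-0.09785)/0.69553 + 259.5 = 152.1846

c0=(109.40, 276.28) c1=(241.35, 262.17) c2=(208.28, 133.69) c3=(62.36, 152.18)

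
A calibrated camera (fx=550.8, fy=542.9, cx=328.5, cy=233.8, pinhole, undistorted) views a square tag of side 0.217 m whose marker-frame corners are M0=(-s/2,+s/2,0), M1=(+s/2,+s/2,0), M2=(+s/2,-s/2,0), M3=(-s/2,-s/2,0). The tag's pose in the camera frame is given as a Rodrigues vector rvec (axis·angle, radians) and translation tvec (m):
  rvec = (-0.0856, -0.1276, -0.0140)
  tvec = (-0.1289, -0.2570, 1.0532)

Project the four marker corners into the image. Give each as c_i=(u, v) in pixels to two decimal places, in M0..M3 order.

c0=(203.17, 155.81) c1=(318.51, 156.91) c2=(316.53, 49.16) c3=(203.15, 45.24)

Intrinsics K: fx=550.8, fy=542.9, cx=328.5, cy=233.8
Marker side s = 0.217 m; corners in marker frame (Z=0):
  M0 = (-0.1085, +0.1085, 0)
  M1 = (+0.1085, +0.1085, 0)
  M2 = (+0.1085, -0.1085, 0)
  M3 = (-0.1085, -0.1085, 0)
rvec = (-0.0856, -0.1276, -0.0140), |rvec| = θ = 0.15429 rad = 8.840°
Rodrigues: sinθ=0.15368, 1−cosθ=0.01188; R = I + sinθ·[k]× + (1−cosθ)·[k]×²:
    [+0.99178 +0.01939 -0.12650]
    [-0.00849 +0.99625 +0.08615]
    [+0.12769 -0.08437 +0.98822]
t = (-0.1289, -0.2570, 1.0532) m
M0: Pc = R·M0+t = (-0.23440, -0.14799, +1.03019); u = 550.8·(-0.23440)/1.03019 + 328.5 = 203.1743, v = 542.9·(-0.14799)/1.03019 + 233.8 = 155.8131
M1: Pc = R·M1+t = (-0.01919, -0.14983, +1.05790); u = 550.8·(-0.01919)/1.05790 + 328.5 = 318.5098, v = 542.9·(-0.14983)/1.05790 + 233.8 = 156.9099
M2: Pc = R·M2+t = (-0.02340, -0.36601, +1.07621); u = 550.8·(-0.02340)/1.07621 + 328.5 = 316.5257, v = 542.9·(-0.36601)/1.07621 + 233.8 = 49.1619
M3: Pc = R·M3+t = (-0.23861, -0.36417, +1.04850); u = 550.8·(-0.23861)/1.04850 + 328.5 = 203.1517, v = 542.9·(-0.36417)/1.04850 + 233.8 = 45.2367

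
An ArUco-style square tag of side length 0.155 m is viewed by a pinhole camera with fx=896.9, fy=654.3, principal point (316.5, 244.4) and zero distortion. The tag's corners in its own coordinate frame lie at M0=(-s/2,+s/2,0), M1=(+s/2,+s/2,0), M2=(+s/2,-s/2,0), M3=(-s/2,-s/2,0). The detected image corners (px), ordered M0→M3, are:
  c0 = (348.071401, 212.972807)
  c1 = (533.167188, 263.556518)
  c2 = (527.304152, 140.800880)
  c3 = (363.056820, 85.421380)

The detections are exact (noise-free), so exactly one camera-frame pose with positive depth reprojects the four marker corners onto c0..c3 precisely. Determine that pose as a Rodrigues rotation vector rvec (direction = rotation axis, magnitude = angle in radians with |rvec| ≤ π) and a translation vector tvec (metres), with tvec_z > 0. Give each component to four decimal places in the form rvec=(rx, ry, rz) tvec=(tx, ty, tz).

rvec=(-0.4889, -0.4605, 0.2148) tvec=(0.0956, -0.0716, 0.6578)

Intrinsics K: fx=896.9, fy=654.3, cx=316.5, cy=244.4
Marker side s = 0.155 m; corners in marker frame (Z=0):
  M0 = (-0.0775, +0.0775, 0)
  M1 = (+0.0775, +0.0775, 0)
  M2 = (+0.0775, -0.0775, 0)
  M3 = (-0.0775, -0.0775, 0)
Detected image corners:
  c0 = (348.071401, 212.972807) px
  c1 = (533.167188, 263.556518) px
  c2 = (527.304152, 140.800880) px
  c3 = (363.056820, 85.421380) px
Planar DLT: solve 8×8 A·h = b for H (H[2,2]=1):
  H  [+1374.07539 -360.97104 +446.87074]
  H  [+442.32715 +674.07460 +173.18913]
  H  [+0.56694 -0.75525 +1.00000]
B = K⁻¹H; ‖b₁‖=1.520227, ‖b₂‖=1.520227; λ = 2/(‖b₁‖+‖b₂‖) = 0.657797, sign → tz>0 ⇒ λ=+0.657797
r₁ = λ·B[:,0] = (+0.87616,+0.30539,+0.37293); r₂ = λ·B[:,1] = (-0.08943,+0.86325,-0.49680)
r₃ = r₁×r₂ = (-0.47365,+0.40193,+0.78365); SVD([r₁ r₂ r₃]) → R = UVᵀ:
  R  [+0.87616 -0.08943 -0.47365]
  R  [+0.30539 +0.86325 +0.40193]
  R  [+0.37293 -0.49680 +0.78365]
t = (+0.09562, -0.07159, +0.65780) m
tr R = 2.523060; θ = arccos((tr R − 1)/2) = 0.705126 rad = 40.401°
axis k = ((R−Rᵀ)₃₂, (R−Rᵀ)₁₃, (R−Rᵀ)₂₁) / (2 sinθ) = (-0.693321, -0.653096, +0.304583)
rvec = θ·k = (-0.488879, -0.460515, +0.214769)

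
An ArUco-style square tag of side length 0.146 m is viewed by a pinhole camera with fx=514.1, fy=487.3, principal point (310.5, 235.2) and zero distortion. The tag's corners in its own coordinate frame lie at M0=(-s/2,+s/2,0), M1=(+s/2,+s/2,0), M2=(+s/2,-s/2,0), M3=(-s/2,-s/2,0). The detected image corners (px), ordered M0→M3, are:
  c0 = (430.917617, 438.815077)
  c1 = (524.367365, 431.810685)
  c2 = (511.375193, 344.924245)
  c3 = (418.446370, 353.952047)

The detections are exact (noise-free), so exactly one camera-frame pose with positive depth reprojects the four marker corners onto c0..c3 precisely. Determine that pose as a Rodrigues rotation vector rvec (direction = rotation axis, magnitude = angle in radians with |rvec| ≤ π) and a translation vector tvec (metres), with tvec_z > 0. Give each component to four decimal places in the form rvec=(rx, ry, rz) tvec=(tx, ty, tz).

Intrinsics K: fx=514.1, fy=487.3, cx=310.5, cy=235.2
Marker side s = 0.146 m; corners in marker frame (Z=0):
  M0 = (-0.0730, +0.0730, 0)
  M1 = (+0.0730, +0.0730, 0)
  M2 = (+0.0730, -0.0730, 0)
  M3 = (-0.0730, -0.0730, 0)
Detected image corners:
  c0 = (430.917617, 438.815077) px
  c1 = (524.367365, 431.810685) px
  c2 = (511.375193, 344.924245) px
  c3 = (418.446370, 353.952047) px
Planar DLT: solve 8×8 A·h = b for H (H[2,2]=1):
  H  [+561.51791 +79.62579 +470.71515]
  H  [-118.82404 +581.80934 +392.37291]
  H  [-0.16288 -0.01603 +1.00000]
B = K⁻¹H; ‖b₁‖=1.213006, ‖b₂‖=1.213006; λ = 2/(‖b₁‖+‖b₂‖) = 0.824398, sign → tz>0 ⇒ λ=+0.824398
r₁ = λ·B[:,0] = (+0.98154,-0.13621,-0.13428); r₂ = λ·B[:,1] = (+0.13567,+0.99067,-0.01322)
r₃ = r₁×r₂ = (+0.13483,-0.00524,+0.99086); SVD([r₁ r₂ r₃]) → R = UVᵀ:
  R  [+0.98154 +0.13567 +0.13483]
  R  [-0.13621 +0.99067 -0.00524]
  R  [-0.13428 -0.01322 +0.99086]
t = (+0.25692, +0.26590, +0.82440) m
tr R = 2.963058; θ = arccos((tr R − 1)/2) = 0.192499 rad = 11.029°
axis k = ((R−Rᵀ)₃₂, (R−Rᵀ)₁₃, (R−Rᵀ)₂₁) / (2 sinθ) = (-0.020843, +0.703320, -0.710568)
rvec = θ·k = (-0.004012, +0.135388, -0.136783)

rvec=(-0.0040, 0.1354, -0.1368) tvec=(0.2569, 0.2659, 0.8244)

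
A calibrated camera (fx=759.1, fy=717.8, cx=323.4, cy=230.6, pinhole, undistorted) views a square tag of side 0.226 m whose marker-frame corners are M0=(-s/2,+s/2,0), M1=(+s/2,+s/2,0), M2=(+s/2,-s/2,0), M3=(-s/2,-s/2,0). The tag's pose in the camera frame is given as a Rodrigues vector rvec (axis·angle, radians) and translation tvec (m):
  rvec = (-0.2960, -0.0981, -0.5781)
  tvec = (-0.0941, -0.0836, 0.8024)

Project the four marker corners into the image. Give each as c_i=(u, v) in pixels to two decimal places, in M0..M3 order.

c0=(196.62, 292.95) c1=(383.13, 182.93) c2=(267.90, 34.05) c3=(88.70, 129.26)

Intrinsics K: fx=759.1, fy=717.8, cx=323.4, cy=230.6
Marker side s = 0.226 m; corners in marker frame (Z=0):
  M0 = (-0.1130, +0.1130, 0)
  M1 = (+0.1130, +0.1130, 0)
  M2 = (+0.1130, -0.1130, 0)
  M3 = (-0.1130, -0.1130, 0)
rvec = (-0.2960, -0.0981, -0.5781), |rvec| = θ = 0.65684 rad = 37.634°
Rodrigues: sinθ=0.61062, 1−cosθ=0.20807; R = I + sinθ·[k]× + (1−cosθ)·[k]×²:
    [+0.83418 +0.55142 -0.00867]
    [-0.52341 +0.79657 +0.30252]
    [+0.17372 -0.24782 +0.95310]
t = (-0.0941, -0.0836, 0.8024) m
M0: Pc = R·M0+t = (-0.12605, +0.06556, +0.75477); u = 759.1·(-0.12605)/0.75477 + 323.4 = 196.6245, v = 717.8·(+0.06556)/0.75477 + 230.6 = 292.9471
M1: Pc = R·M1+t = (+0.06247, -0.05273, +0.79403); u = 759.1·(+0.06247)/0.79403 + 323.4 = 383.1252, v = 717.8·(-0.05273)/0.79403 + 230.6 = 182.9287
M2: Pc = R·M2+t = (-0.06215, -0.23276, +0.85003); u = 759.1·(-0.06215)/0.85003 + 323.4 = 267.9001, v = 717.8·(-0.23276)/0.85003 + 230.6 = 34.0508
M3: Pc = R·M3+t = (-0.25067, -0.11447, +0.81077); u = 759.1·(-0.25067)/0.81077 + 323.4 = 88.7029, v = 717.8·(-0.11447)/0.81077 + 230.6 = 129.2598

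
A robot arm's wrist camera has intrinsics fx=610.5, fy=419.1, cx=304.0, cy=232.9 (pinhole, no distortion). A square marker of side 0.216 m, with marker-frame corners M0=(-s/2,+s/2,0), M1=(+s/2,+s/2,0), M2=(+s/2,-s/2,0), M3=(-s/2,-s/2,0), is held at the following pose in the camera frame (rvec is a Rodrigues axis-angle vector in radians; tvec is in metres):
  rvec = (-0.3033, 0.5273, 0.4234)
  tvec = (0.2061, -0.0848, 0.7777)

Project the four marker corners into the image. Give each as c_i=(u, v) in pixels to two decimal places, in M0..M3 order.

c0=(357.58, 220.50) c1=(513.59, 258.38) c2=(585.79, 150.27) c3=(426.59, 128.82)

Intrinsics K: fx=610.5, fy=419.1, cx=304.0, cy=232.9
Marker side s = 0.216 m; corners in marker frame (Z=0):
  M0 = (-0.1080, +0.1080, 0)
  M1 = (+0.1080, +0.1080, 0)
  M2 = (+0.1080, -0.1080, 0)
  M3 = (-0.1080, -0.1080, 0)
rvec = (-0.3033, 0.5273, 0.4234), |rvec| = θ = 0.74115 rad = 42.465°
Rodrigues: sinθ=0.67514, 1−cosθ=0.26231; R = I + sinθ·[k]× + (1−cosθ)·[k]×²:
    [+0.78162 -0.46206 +0.41901]
    [+0.30932 +0.87047 +0.38290]
    [-0.54166 -0.16967 +0.82330]
t = (0.2061, -0.0848, 0.7777) m
M0: Pc = R·M0+t = (+0.07178, -0.02420, +0.81787); u = 610.5·(+0.07178)/0.81787 + 304.0 = 357.5819, v = 419.1·(-0.02420)/0.81787 + 232.9 = 220.5014
M1: Pc = R·M1+t = (+0.24061, +0.04262, +0.70088); u = 610.5·(+0.24061)/0.70088 + 304.0 = 513.5862, v = 419.1·(+0.04262)/0.70088 + 232.9 = 258.3833
M2: Pc = R·M2+t = (+0.34042, -0.14540, +0.73753); u = 610.5·(+0.34042)/0.73753 + 304.0 = 585.7865, v = 419.1·(-0.14540)/0.73753 + 232.9 = 150.2739
M3: Pc = R·M3+t = (+0.17159, -0.21222, +0.85452); u = 610.5·(+0.17159)/0.85452 + 304.0 = 426.5877, v = 419.1·(-0.21222)/0.85452 + 232.9 = 128.8186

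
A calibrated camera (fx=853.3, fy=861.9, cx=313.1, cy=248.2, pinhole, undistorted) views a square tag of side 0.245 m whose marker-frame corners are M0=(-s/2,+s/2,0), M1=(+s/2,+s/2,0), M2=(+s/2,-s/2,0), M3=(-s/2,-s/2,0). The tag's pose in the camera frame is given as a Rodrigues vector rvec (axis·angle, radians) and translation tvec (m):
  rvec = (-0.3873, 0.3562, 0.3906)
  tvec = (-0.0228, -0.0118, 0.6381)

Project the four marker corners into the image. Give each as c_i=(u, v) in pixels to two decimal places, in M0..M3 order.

c0=(75.54, 322.89) c1=(360.25, 449.63) c2=(498.71, 137.68) c3=(223.30, 66.21)

Intrinsics K: fx=853.3, fy=861.9, cx=313.1, cy=248.2
Marker side s = 0.245 m; corners in marker frame (Z=0):
  M0 = (-0.1225, +0.1225, 0)
  M1 = (+0.1225, +0.1225, 0)
  M2 = (+0.1225, -0.1225, 0)
  M3 = (-0.1225, -0.1225, 0)
rvec = (-0.3873, 0.3562, 0.3906), |rvec| = θ = 0.65532 rad = 37.547°
Rodrigues: sinθ=0.60942, 1−cosθ=0.20715; R = I + sinθ·[k]× + (1−cosθ)·[k]×²:
    [+0.86521 -0.42978 +0.25828]
    [+0.29669 +0.85405 +0.42728]
    [-0.40422 -0.29306 +0.86644]
t = (-0.0228, -0.0118, 0.6381) m
M0: Pc = R·M0+t = (-0.18144, +0.05648, +0.65172); u = 853.3·(-0.18144)/0.65172 + 313.1 = 75.5440, v = 861.9·(+0.05648)/0.65172 + 248.2 = 322.8906
M1: Pc = R·M1+t = (+0.03054, +0.12917, +0.55268); u = 853.3·(+0.03054)/0.55268 + 313.1 = 360.2505, v = 861.9·(+0.12917)/0.55268 + 248.2 = 449.6323
M2: Pc = R·M2+t = (+0.13584, -0.08008, +0.62448); u = 853.3·(+0.13584)/0.62448 + 313.1 = 498.7078, v = 861.9·(-0.08008)/0.62448 + 248.2 = 137.6797
M3: Pc = R·M3+t = (-0.07614, -0.15277, +0.72352); u = 853.3·(-0.07614)/0.72352 + 313.1 = 223.3027, v = 861.9·(-0.15277)/0.72352 + 248.2 = 66.2148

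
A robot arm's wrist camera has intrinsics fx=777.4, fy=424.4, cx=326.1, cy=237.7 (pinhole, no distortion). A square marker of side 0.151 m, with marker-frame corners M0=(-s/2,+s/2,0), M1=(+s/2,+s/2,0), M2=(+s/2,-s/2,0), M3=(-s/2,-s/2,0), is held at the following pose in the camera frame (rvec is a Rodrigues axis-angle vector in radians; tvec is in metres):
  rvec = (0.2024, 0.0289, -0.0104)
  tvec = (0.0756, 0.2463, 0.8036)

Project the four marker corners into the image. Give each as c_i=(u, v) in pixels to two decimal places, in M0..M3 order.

c0=(327.17, 403.54) c1=(470.88, 403.87) c2=(474.49, 330.43) c3=(325.25, 330.51)

Intrinsics K: fx=777.4, fy=424.4, cx=326.1, cy=237.7
Marker side s = 0.151 m; corners in marker frame (Z=0):
  M0 = (-0.0755, +0.0755, 0)
  M1 = (+0.0755, +0.0755, 0)
  M2 = (+0.0755, -0.0755, 0)
  M3 = (-0.0755, -0.0755, 0)
rvec = (0.2024, 0.0289, -0.0104), |rvec| = θ = 0.20472 rad = 11.729°
Rodrigues: sinθ=0.20329, 1−cosθ=0.02088; R = I + sinθ·[k]× + (1−cosθ)·[k]×²:
    [+0.99953 +0.01324 +0.02765]
    [-0.00741 +0.97953 -0.20114]
    [-0.02975 +0.20084 +0.97917]
t = (0.0756, 0.2463, 0.8036) m
M0: Pc = R·M0+t = (+0.00114, +0.32081, +0.82101); u = 777.4·(+0.00114)/0.82101 + 326.1 = 327.1750, v = 424.4·(+0.32081)/0.82101 + 237.7 = 403.5370
M1: Pc = R·M1+t = (+0.15206, +0.31970, +0.81652); u = 777.4·(+0.15206)/0.81652 + 326.1 = 470.8792, v = 424.4·(+0.31970)/0.81652 + 237.7 = 403.8675
M2: Pc = R·M2+t = (+0.15006, +0.17179, +0.78619); u = 777.4·(+0.15006)/0.78619 + 326.1 = 474.4868, v = 424.4·(+0.17179)/0.78619 + 237.7 = 330.4329
M3: Pc = R·M3+t = (-0.00086, +0.17290, +0.79068); u = 777.4·(-0.00086)/0.79068 + 326.1 = 325.2502, v = 424.4·(+0.17290)/0.79068 + 237.7 = 330.5069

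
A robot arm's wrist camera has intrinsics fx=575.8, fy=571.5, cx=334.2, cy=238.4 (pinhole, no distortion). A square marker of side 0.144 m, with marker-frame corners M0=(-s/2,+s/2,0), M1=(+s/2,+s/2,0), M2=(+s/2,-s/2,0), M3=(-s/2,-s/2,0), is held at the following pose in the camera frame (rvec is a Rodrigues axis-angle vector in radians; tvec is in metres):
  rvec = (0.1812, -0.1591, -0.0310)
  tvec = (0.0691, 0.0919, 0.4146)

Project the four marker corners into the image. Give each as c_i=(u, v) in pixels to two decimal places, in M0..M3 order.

Intrinsics K: fx=575.8, fy=571.5, cx=334.2, cy=238.4
Marker side s = 0.144 m; corners in marker frame (Z=0):
  M0 = (-0.0720, +0.0720, 0)
  M1 = (+0.0720, +0.0720, 0)
  M2 = (+0.0720, -0.0720, 0)
  M3 = (-0.0720, -0.0720, 0)
rvec = (0.1812, -0.1591, -0.0310), |rvec| = θ = 0.24312 rad = 13.930°
Rodrigues: sinθ=0.24073, 1−cosθ=0.02941; R = I + sinθ·[k]× + (1−cosθ)·[k]×²:
    [+0.98693 +0.01635 -0.16033]
    [-0.04504 +0.98319 -0.17697]
    [+0.15474 +0.18187 +0.97107]
t = (0.0691, 0.0919, 0.4146) m
M0: Pc = R·M0+t = (-0.00078, +0.16593, +0.41655); u = 575.8·(-0.00078)/0.41655 + 334.2 = 333.1198, v = 571.5·(+0.16593)/0.41655 + 238.4 = 466.0544
M1: Pc = R·M1+t = (+0.14134, +0.15945, +0.43884); u = 575.8·(+0.14134)/0.43884 + 334.2 = 519.6480, v = 571.5·(+0.15945)/0.43884 + 238.4 = 446.0485
M2: Pc = R·M2+t = (+0.13898, +0.01787, +0.41265); u = 575.8·(+0.13898)/0.41265 + 334.2 = 528.1324, v = 571.5·(+0.01787)/0.41265 + 238.4 = 263.1462
M3: Pc = R·M3+t = (-0.00314, +0.02435, +0.39036); u = 575.8·(-0.00314)/0.39036 + 334.2 = 329.5741, v = 571.5·(+0.02435)/0.39036 + 238.4 = 274.0539

c0=(333.12, 466.05) c1=(519.65, 446.05) c2=(528.13, 263.15) c3=(329.57, 274.05)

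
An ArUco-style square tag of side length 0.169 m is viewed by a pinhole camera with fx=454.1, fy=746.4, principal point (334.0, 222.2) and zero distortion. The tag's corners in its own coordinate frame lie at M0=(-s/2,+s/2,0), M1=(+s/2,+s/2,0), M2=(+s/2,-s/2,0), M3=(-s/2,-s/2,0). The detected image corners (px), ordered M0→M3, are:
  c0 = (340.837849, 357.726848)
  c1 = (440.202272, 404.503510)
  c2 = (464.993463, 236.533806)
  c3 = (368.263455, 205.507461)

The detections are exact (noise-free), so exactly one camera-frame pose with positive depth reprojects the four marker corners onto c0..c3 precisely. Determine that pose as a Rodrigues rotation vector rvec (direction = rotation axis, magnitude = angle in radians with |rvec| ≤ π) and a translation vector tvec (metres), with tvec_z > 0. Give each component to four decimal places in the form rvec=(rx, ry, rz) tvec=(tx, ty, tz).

rvec=(-0.2801, 0.3667, 0.2522) tvec=(0.1125, 0.0767, 0.7533)

Intrinsics K: fx=454.1, fy=746.4, cx=334.0, cy=222.2
Marker side s = 0.169 m; corners in marker frame (Z=0):
  M0 = (-0.0845, +0.0845, 0)
  M1 = (+0.0845, +0.0845, 0)
  M2 = (+0.0845, -0.0845, 0)
  M3 = (-0.0845, -0.0845, 0)
Detected image corners:
  c0 = (340.837849, 357.726848) px
  c1 = (440.202272, 404.503510) px
  c2 = (464.993463, 236.533806) px
  c3 = (368.263455, 205.507461) px
Planar DLT: solve 8×8 A·h = b for H (H[2,2]=1):
  H  [+373.95198 -273.84535 +401.78494]
  H  [+75.33732 +856.50442 +298.23407]
  H  [-0.51048 -0.29492 +1.00000]
B = K⁻¹H; ‖b₁‖=1.327428, ‖b₂‖=1.327428; λ = 2/(‖b₁‖+‖b₂‖) = 0.753336, sign → tz>0 ⇒ λ=+0.753336
r₁ = λ·B[:,0] = (+0.90323,+0.19052,-0.38456); r₂ = λ·B[:,1] = (-0.29089,+0.93060,-0.22217)
r₃ = r₁×r₂ = (+0.31554,+0.31254,+0.89596); SVD([r₁ r₂ r₃]) → R = UVᵀ:
  R  [+0.90323 -0.29089 +0.31554]
  R  [+0.19052 +0.93060 +0.31254]
  R  [-0.38456 -0.22217 +0.89596]
t = (+0.11245, +0.07674, +0.75334) m
tr R = 2.729794; θ = arccos((tr R − 1)/2) = 0.525851 rad = 30.129°
axis k = ((R−Rᵀ)₃₂, (R−Rᵀ)₁₃, (R−Rᵀ)₂₁) / (2 sinθ) = (-0.532632, +0.697386, +0.479537)
rvec = θ·k = (-0.280085, +0.366721, +0.252165)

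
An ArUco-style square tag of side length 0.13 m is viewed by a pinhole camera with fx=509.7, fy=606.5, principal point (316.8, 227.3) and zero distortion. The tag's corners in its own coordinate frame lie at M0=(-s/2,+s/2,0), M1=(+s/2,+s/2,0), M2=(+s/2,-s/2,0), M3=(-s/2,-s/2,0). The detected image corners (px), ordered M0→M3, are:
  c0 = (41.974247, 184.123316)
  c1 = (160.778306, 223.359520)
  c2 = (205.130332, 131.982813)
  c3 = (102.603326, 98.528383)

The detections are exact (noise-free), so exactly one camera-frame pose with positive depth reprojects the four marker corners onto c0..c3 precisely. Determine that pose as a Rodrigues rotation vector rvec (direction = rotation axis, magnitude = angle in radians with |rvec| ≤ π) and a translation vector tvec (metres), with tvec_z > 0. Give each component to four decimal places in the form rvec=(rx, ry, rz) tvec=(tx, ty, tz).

Intrinsics K: fx=509.7, fy=606.5, cx=316.8, cy=227.3
Marker side s = 0.13 m; corners in marker frame (Z=0):
  M0 = (-0.0650, +0.0650, 0)
  M1 = (+0.0650, +0.0650, 0)
  M2 = (+0.0650, -0.0650, 0)
  M3 = (-0.0650, -0.0650, 0)
Detected image corners:
  c0 = (41.974247, 184.123316) px
  c1 = (160.778306, 223.359520) px
  c2 = (205.130332, 131.982813) px
  c3 = (102.603326, 98.528383) px
Planar DLT: solve 8×8 A·h = b for H (H[2,2]=1):
  H  [+842.55978 -550.21506 +129.46325]
  H  [+272.86274 +497.75628 +156.16407]
  H  [-0.03172 -1.14646 +1.00000]
B = K⁻¹H; ‖b₁‖=1.735627, ‖b₂‖=1.735627; λ = 2/(‖b₁‖+‖b₂‖) = 0.576161, sign → tz>0 ⇒ λ=+0.576161
r₁ = λ·B[:,0] = (+0.96378,+0.26606,-0.01828); r₂ = λ·B[:,1] = (-0.21140,+0.72041,-0.66054)
r₃ = r₁×r₂ = (-0.16258,+0.64048,+0.75057); SVD([r₁ r₂ r₃]) → R = UVᵀ:
  R  [+0.96378 -0.21140 -0.16258]
  R  [+0.26606 +0.72041 +0.64048]
  R  [-0.01828 -0.66054 +0.75057]
t = (-0.21176, -0.06758, +0.57616) m
tr R = 2.434759; θ = arccos((tr R − 1)/2) = 0.770763 rad = 44.161°
axis k = ((R−Rᵀ)₃₂, (R−Rᵀ)₁₃, (R−Rᵀ)₂₁) / (2 sinθ) = (-0.933730, -0.103564, +0.342671)
rvec = θ·k = (-0.719684, -0.079823, +0.264118)

rvec=(-0.7197, -0.0798, 0.2641) tvec=(-0.2118, -0.0676, 0.5762)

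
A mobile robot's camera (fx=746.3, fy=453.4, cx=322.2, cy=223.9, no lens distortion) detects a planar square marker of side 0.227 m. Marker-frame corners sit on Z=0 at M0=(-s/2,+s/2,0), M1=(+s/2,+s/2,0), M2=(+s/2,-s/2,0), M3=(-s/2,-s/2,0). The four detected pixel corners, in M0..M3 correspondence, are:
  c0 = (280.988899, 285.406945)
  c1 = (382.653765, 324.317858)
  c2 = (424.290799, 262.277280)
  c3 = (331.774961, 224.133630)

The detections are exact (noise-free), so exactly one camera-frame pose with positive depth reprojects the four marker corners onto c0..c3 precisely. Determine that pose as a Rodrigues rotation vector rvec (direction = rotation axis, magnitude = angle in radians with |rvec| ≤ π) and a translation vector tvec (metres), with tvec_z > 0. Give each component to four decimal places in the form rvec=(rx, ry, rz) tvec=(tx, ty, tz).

rvec=(-0.4251, -0.3600, 0.5231) tvec=(0.0645, 0.1517, 1.3956)

Intrinsics K: fx=746.3, fy=453.4, cx=322.2, cy=223.9
Marker side s = 0.227 m; corners in marker frame (Z=0):
  M0 = (-0.1135, +0.1135, 0)
  M1 = (+0.1135, +0.1135, 0)
  M2 = (+0.1135, -0.1135, 0)
  M3 = (-0.1135, -0.1135, 0)
Detected image corners:
  c0 = (280.988899, 285.406945) px
  c1 = (382.653765, 324.317858) px
  c2 = (424.290799, 262.277280) px
  c3 = (331.774961, 224.133630) px
Planar DLT: solve 8×8 A·h = b for H (H[2,2]=1):
  H  [+482.89729 -323.91456 +356.68773]
  H  [+212.86769 +178.45600 +273.18876]
  H  [+0.15768 -0.34007 +1.00000]
B = K⁻¹H; ‖b₁‖=0.716556, ‖b₂‖=0.716556; λ = 2/(‖b₁‖+‖b₂‖) = 1.395564, sign → tz>0 ⇒ λ=+1.395564
r₁ = λ·B[:,0] = (+0.80800,+0.54654,+0.22005); r₂ = λ·B[:,1] = (-0.40082,+0.78365,-0.47459)
r₃ = r₁×r₂ = (-0.43182,+0.29527,+0.85226); SVD([r₁ r₂ r₃]) → R = UVᵀ:
  R  [+0.80800 -0.40082 -0.43182]
  R  [+0.54654 +0.78365 +0.29527]
  R  [+0.22005 -0.47459 +0.85226]
t = (+0.06449, +0.15171, +1.39556) m
tr R = 2.443913; θ = arccos((tr R − 1)/2) = 0.764170 rad = 43.784°
axis k = ((R−Rᵀ)₃₂, (R−Rᵀ)₁₃, (R−Rᵀ)₂₁) / (2 sinθ) = (-0.556307, -0.471050, +0.684569)
rvec = θ·k = (-0.425113, -0.359963, +0.523127)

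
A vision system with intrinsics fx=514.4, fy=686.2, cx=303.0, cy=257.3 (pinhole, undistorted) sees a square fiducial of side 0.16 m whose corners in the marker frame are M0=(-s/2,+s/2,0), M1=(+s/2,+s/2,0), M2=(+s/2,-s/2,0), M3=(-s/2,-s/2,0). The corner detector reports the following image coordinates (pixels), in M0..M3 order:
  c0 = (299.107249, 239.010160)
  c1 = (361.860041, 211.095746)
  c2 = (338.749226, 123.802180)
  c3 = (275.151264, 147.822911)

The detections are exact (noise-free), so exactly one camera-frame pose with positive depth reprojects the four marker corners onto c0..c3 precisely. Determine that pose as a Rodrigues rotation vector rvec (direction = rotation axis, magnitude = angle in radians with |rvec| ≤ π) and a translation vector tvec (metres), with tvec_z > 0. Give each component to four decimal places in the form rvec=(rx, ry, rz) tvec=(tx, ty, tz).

Intrinsics K: fx=514.4, fy=686.2, cx=303.0, cy=257.3
Marker side s = 0.16 m; corners in marker frame (Z=0):
  M0 = (-0.0800, +0.0800, 0)
  M1 = (+0.0800, +0.0800, 0)
  M2 = (+0.0800, -0.0800, 0)
  M3 = (-0.0800, -0.0800, 0)
Detected image corners:
  c0 = (299.107249, 239.010160) px
  c1 = (361.860041, 211.095746) px
  c2 = (338.749226, 123.802180) px
  c3 = (275.151264, 147.822911) px
Planar DLT: solve 8×8 A·h = b for H (H[2,2]=1):
  H  [+480.25898 +141.86037 +319.37887]
  H  [-113.92936 +554.56667 +180.09653]
  H  [+0.26798 -0.01621 +1.00000]
B = K⁻¹H; ‖b₁‖=0.862946, ‖b₂‖=0.862946; λ = 2/(‖b₁‖+‖b₂‖) = 1.158821, sign → tz>0 ⇒ λ=+1.158821
r₁ = λ·B[:,0] = (+0.89899,-0.30884,+0.31054); r₂ = λ·B[:,1] = (+0.33064,+0.94357,-0.01879)
r₃ = r₁×r₂ = (-0.28721,+0.11957,+0.95037); SVD([r₁ r₂ r₃]) → R = UVᵀ:
  R  [+0.89899 +0.33064 -0.28721]
  R  [-0.30884 +0.94357 +0.11957]
  R  [+0.31054 -0.01879 +0.95037]
t = (+0.03690, -0.13038, +1.15882) m
tr R = 2.792934; θ = arccos((tr R − 1)/2) = 0.459066 rad = 26.303°
axis k = ((R−Rᵀ)₃₂, (R−Rᵀ)₁₃, (R−Rᵀ)₂₁) / (2 sinθ) = (-0.156114, -0.674497, -0.721583)
rvec = θ·k = (-0.071667, -0.309638, -0.331254)

rvec=(-0.0717, -0.3096, -0.3313) tvec=(0.0369, -0.1304, 1.1588)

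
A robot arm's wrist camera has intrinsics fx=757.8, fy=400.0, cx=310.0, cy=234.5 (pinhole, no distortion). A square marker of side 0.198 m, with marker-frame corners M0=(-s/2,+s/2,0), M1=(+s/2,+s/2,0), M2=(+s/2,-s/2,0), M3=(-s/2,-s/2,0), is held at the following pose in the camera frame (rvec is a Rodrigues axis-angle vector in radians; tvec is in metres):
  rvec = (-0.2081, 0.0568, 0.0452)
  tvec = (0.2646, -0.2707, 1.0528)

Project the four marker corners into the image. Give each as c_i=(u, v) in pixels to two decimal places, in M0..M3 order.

Intrinsics K: fx=757.8, fy=400.0, cx=310.0, cy=234.5
Marker side s = 0.198 m; corners in marker frame (Z=0):
  M0 = (-0.0990, +0.0990, 0)
  M1 = (+0.0990, +0.0990, 0)
  M2 = (+0.0990, -0.0990, 0)
  M3 = (-0.0990, -0.0990, 0)
rvec = (-0.2081, 0.0568, 0.0452), |rvec| = θ = 0.22040 rad = 12.628°
Rodrigues: sinθ=0.21862, 1−cosθ=0.02419; R = I + sinθ·[k]× + (1−cosθ)·[k]×²:
    [+0.99738 -0.05072 +0.05166]
    [+0.03895 +0.97742 +0.20770]
    [-0.06103 -0.20514 +0.97683]
t = (0.2646, -0.2707, 1.0528) m
M0: Pc = R·M0+t = (+0.16084, -0.17779, +1.03853); u = 757.8·(+0.16084)/1.03853 + 310.0 = 427.3611, v = 400.0·(-0.17779)/1.03853 + 234.5 = 166.0220
M1: Pc = R·M1+t = (+0.35832, -0.17008, +1.02645); u = 757.8·(+0.35832)/1.02645 + 310.0 = 574.5371, v = 400.0·(-0.17008)/1.02645 + 234.5 = 168.2211
M2: Pc = R·M2+t = (+0.36836, -0.36361, +1.06707); u = 757.8·(+0.36836)/1.06707 + 310.0 = 571.5996, v = 400.0·(-0.36361)/1.06707 + 234.5 = 98.1981
M3: Pc = R·M3+t = (+0.17088, -0.37132, +1.07915); u = 757.8·(+0.17088)/1.07915 + 310.0 = 429.9960, v = 400.0·(-0.37132)/1.07915 + 234.5 = 96.8657

c0=(427.36, 166.02) c1=(574.54, 168.22) c2=(571.60, 98.20) c3=(430.00, 96.87)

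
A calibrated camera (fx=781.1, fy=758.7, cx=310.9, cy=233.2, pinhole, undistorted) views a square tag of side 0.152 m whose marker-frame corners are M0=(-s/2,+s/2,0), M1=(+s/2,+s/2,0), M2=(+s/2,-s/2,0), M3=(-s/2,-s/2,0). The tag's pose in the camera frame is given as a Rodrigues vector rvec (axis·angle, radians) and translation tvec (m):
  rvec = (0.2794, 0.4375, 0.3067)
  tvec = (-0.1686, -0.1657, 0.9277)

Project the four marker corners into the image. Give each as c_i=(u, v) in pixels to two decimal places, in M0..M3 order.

Intrinsics K: fx=781.1, fy=758.7, cx=310.9, cy=233.2
Marker side s = 0.152 m; corners in marker frame (Z=0):
  M0 = (-0.0760, +0.0760, 0)
  M1 = (+0.0760, +0.0760, 0)
  M2 = (+0.0760, -0.0760, 0)
  M3 = (-0.0760, -0.0760, 0)
rvec = (0.2794, 0.4375, 0.3067), |rvec| = θ = 0.60294 rad = 34.546°
Rodrigues: sinθ=0.56707, 1−cosθ=0.17633; R = I + sinθ·[k]× + (1−cosθ)·[k]×²:
    [+0.86154 -0.22916 +0.45303]
    [+0.34774 +0.91651 -0.19769]
    [-0.36991 +0.32786 +0.86930]
t = (-0.1686, -0.1657, 0.9277) m
M0: Pc = R·M0+t = (-0.25149, -0.12247, +0.98073); u = 781.1·(-0.25149)/0.98073 + 310.9 = 110.5989, v = 758.7·(-0.12247)/0.98073 + 233.2 = 138.4536
M1: Pc = R·M1+t = (-0.12054, -0.06962, +0.92450); u = 781.1·(-0.12054)/0.92450 + 310.9 = 209.0579, v = 758.7·(-0.06962)/0.92450 + 233.2 = 176.0686
M2: Pc = R·M2+t = (-0.08571, -0.20893, +0.87467); u = 781.1·(-0.08571)/0.87467 + 310.9 = 234.3618, v = 758.7·(-0.20893)/0.87467 + 233.2 = 51.9744
M3: Pc = R·M3+t = (-0.21666, -0.26178, +0.93090); u = 781.1·(-0.21666)/0.93090 + 310.9 = 129.1036, v = 758.7·(-0.26178)/0.93090 + 233.2 = 19.8410

c0=(110.60, 138.45) c1=(209.06, 176.07) c2=(234.36, 51.97) c3=(129.10, 19.84)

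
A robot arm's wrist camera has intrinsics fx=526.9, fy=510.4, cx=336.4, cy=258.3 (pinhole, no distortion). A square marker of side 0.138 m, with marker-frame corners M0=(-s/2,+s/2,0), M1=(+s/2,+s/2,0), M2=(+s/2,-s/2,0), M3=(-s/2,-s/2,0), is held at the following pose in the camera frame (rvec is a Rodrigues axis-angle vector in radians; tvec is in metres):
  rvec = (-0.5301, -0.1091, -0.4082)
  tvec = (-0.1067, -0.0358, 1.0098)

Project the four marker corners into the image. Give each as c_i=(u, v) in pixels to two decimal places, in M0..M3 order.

c0=(258.84, 280.81) c1=(328.08, 255.32) c2=(300.68, 203.18) c3=(235.04, 225.63)

Intrinsics K: fx=526.9, fy=510.4, cx=336.4, cy=258.3
Marker side s = 0.138 m; corners in marker frame (Z=0):
  M0 = (-0.0690, +0.0690, 0)
  M1 = (+0.0690, +0.0690, 0)
  M2 = (+0.0690, -0.0690, 0)
  M3 = (-0.0690, -0.0690, 0)
rvec = (-0.5301, -0.1091, -0.4082), |rvec| = θ = 0.67789 rad = 38.840°
Rodrigues: sinθ=0.62715, 1−cosθ=0.22110; R = I + sinθ·[k]× + (1−cosθ)·[k]×²:
    [+0.91410 +0.40547 +0.00318]
    [-0.34982 +0.78462 +0.51185]
    [+0.20505 -0.46900 +0.85907]
t = (-0.1067, -0.0358, 1.0098) m
M0: Pc = R·M0+t = (-0.14180, +0.04248, +0.96329); u = 526.9·(-0.14180)/0.96329 + 336.4 = 258.8409, v = 510.4·(+0.04248)/0.96329 + 258.3 = 280.8063
M1: Pc = R·M1+t = (-0.01565, -0.00580, +0.99159); u = 526.9·(-0.01565)/0.99159 + 336.4 = 328.0844, v = 510.4·(-0.00580)/0.99159 + 258.3 = 255.3153
M2: Pc = R·M2+t = (-0.07160, -0.11408, +1.05631); u = 526.9·(-0.07160)/1.05631 + 336.4 = 300.6827, v = 510.4·(-0.11408)/1.05631 + 258.3 = 203.1791
M3: Pc = R·M3+t = (-0.19775, -0.06580, +1.02801); u = 526.9·(-0.19775)/1.02801 + 336.4 = 235.0444, v = 510.4·(-0.06580)/1.02801 + 258.3 = 225.6301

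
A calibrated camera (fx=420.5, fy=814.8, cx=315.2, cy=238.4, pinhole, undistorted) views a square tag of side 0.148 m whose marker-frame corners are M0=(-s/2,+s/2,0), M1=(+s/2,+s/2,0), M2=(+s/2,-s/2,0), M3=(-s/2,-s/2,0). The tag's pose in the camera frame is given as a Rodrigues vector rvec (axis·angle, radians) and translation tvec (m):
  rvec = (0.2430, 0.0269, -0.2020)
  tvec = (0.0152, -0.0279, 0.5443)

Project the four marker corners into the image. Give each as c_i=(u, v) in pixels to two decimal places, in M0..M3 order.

c0=(283.72, 320.37) c1=(392.53, 279.25) c2=(373.68, 62.85) c3=(257.97, 109.74)

Intrinsics K: fx=420.5, fy=814.8, cx=315.2, cy=238.4
Marker side s = 0.148 m; corners in marker frame (Z=0):
  M0 = (-0.0740, +0.0740, 0)
  M1 = (+0.0740, +0.0740, 0)
  M2 = (+0.0740, -0.0740, 0)
  M3 = (-0.0740, -0.0740, 0)
rvec = (0.2430, 0.0269, -0.2020), |rvec| = θ = 0.31714 rad = 18.171°
Rodrigues: sinθ=0.31185, 1−cosθ=0.04987; R = I + sinθ·[k]× + (1−cosθ)·[k]×²:
    [+0.97941 +0.20187 +0.00211]
    [-0.19539 +0.95049 -0.24164]
    [-0.05079 +0.23625 +0.97036]
t = (0.0152, -0.0279, 0.5443) m
M0: Pc = R·M0+t = (-0.04234, +0.05690, +0.56554); u = 420.5·(-0.04234)/0.56554 + 315.2 = 283.7203, v = 814.8·(+0.05690)/0.56554 + 238.4 = 320.3713
M1: Pc = R·M1+t = (+0.10261, +0.02798, +0.55802); u = 420.5·(+0.10261)/0.55802 + 315.2 = 392.5256, v = 814.8·(+0.02798)/0.55802 + 238.4 = 279.2513
M2: Pc = R·M2+t = (+0.07274, -0.11270, +0.52306); u = 420.5·(+0.07274)/0.52306 + 315.2 = 373.6757, v = 814.8·(-0.11270)/0.52306 + 238.4 = 62.8480
M3: Pc = R·M3+t = (-0.07221, -0.08378, +0.53058); u = 420.5·(-0.07221)/0.53058 + 315.2 = 257.9672, v = 814.8·(-0.08378)/0.53058 + 238.4 = 109.7438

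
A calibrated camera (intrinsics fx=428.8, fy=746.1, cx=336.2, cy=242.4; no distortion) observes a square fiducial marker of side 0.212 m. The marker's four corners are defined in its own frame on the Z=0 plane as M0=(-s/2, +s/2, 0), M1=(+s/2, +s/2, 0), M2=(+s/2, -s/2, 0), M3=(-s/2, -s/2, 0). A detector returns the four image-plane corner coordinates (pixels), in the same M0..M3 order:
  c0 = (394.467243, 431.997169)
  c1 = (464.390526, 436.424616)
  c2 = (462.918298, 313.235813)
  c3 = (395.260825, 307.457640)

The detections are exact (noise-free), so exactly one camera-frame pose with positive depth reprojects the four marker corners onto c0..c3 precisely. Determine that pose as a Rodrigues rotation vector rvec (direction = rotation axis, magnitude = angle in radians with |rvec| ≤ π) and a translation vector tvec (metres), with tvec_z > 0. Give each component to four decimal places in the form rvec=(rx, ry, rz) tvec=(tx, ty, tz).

rvec=(-0.2013, -0.0803, 0.0472) tvec=(0.2816, 0.2236, 1.2946)

Intrinsics K: fx=428.8, fy=746.1, cx=336.2, cy=242.4
Marker side s = 0.212 m; corners in marker frame (Z=0):
  M0 = (-0.1060, +0.1060, 0)
  M1 = (+0.1060, +0.1060, 0)
  M2 = (+0.1060, -0.1060, 0)
  M3 = (-0.1060, -0.1060, 0)
Detected image corners:
  c0 = (394.467243, 431.997169) px
  c1 = (464.390526, 436.424616) px
  c2 = (462.918298, 313.235813) px
  c3 = (395.260825, 307.457640) px
Planar DLT: solve 8×8 A·h = b for H (H[2,2]=1):
  H  [+349.22765 -65.18204 +429.46734]
  H  [+45.65897 +526.29917 +371.27263]
  H  [+0.05785 -0.15565 +1.00000]
B = K⁻¹H; ‖b₁‖=0.772410, ‖b₂‖=0.772410; λ = 2/(‖b₁‖+‖b₂‖) = 1.294649, sign → tz>0 ⇒ λ=+1.294649
r₁ = λ·B[:,0] = (+0.99568,+0.05490,+0.07490); r₂ = λ·B[:,1] = (-0.03880,+0.97872,-0.20152)
r₃ = r₁×r₂ = (-0.08436,+0.19774,+0.97662); SVD([r₁ r₂ r₃]) → R = UVᵀ:
  R  [+0.99568 -0.03880 -0.08436]
  R  [+0.05490 +0.97872 +0.19774]
  R  [+0.07490 -0.20152 +0.97662]
t = (+0.28160, +0.22362, +1.29465) m
tr R = 2.951013; θ = arccos((tr R − 1)/2) = 0.221784 rad = 12.707°
axis k = ((R−Rᵀ)₃₂, (R−Rᵀ)₁₃, (R−Rᵀ)₂₁) / (2 sinθ) = (-0.907520, -0.362005, +0.212978)
rvec = θ·k = (-0.201273, -0.080287, +0.047235)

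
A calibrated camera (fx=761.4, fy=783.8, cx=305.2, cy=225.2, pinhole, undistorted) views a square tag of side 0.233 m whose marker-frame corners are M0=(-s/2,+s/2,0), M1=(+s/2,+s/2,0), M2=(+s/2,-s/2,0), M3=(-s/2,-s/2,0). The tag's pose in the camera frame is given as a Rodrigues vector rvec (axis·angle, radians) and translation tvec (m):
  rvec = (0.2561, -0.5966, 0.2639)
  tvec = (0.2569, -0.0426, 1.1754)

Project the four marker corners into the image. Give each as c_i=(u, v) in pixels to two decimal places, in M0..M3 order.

c0=(391.30, 257.62) c1=(493.94, 278.68) c2=(545.49, 140.84) c3=(445.75, 101.92)

Intrinsics K: fx=761.4, fy=783.8, cx=305.2, cy=225.2
Marker side s = 0.233 m; corners in marker frame (Z=0):
  M0 = (-0.1165, +0.1165, 0)
  M1 = (+0.1165, +0.1165, 0)
  M2 = (+0.1165, -0.1165, 0)
  M3 = (-0.1165, -0.1165, 0)
rvec = (0.2561, -0.5966, 0.2639), |rvec| = θ = 0.70083 rad = 40.155°
Rodrigues: sinθ=0.64485, 1−cosθ=0.23569; R = I + sinθ·[k]× + (1−cosθ)·[k]×²:
    [+0.79578 -0.31614 -0.51652]
    [+0.16950 +0.93511 -0.31120]
    [+0.58138 +0.16009 +0.79773]
t = (0.2569, -0.0426, 1.1754) m
M0: Pc = R·M0+t = (+0.12736, +0.04659, +1.12632); u = 761.4·(+0.12736)/1.12632 + 305.2 = 391.2971, v = 783.8·(+0.04659)/1.12632 + 225.2 = 257.6238
M1: Pc = R·M1+t = (+0.31278, +0.08609, +1.26178); u = 761.4·(+0.31278)/1.26178 + 305.2 = 493.9405, v = 783.8·(+0.08609)/1.26178 + 225.2 = 278.6760
M2: Pc = R·M2+t = (+0.38644, -0.13179, +1.22448); u = 761.4·(+0.38644)/1.22448 + 305.2 = 545.4934, v = 783.8·(-0.13179)/1.22448 + 225.2 = 140.8382
M3: Pc = R·M3+t = (+0.20102, -0.17129, +1.08902); u = 761.4·(+0.20102)/1.08902 + 305.2 = 445.7468, v = 783.8·(-0.17129)/1.08902 + 225.2 = 101.9194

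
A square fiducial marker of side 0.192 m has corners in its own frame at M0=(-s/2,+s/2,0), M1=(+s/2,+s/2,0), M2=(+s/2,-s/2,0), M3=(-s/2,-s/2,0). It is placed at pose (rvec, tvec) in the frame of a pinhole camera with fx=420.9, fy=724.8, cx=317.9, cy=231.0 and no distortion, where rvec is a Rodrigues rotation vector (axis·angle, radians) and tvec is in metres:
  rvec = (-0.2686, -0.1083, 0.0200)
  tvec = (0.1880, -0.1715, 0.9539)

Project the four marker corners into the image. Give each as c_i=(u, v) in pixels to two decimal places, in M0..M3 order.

Intrinsics K: fx=420.9, fy=724.8, cx=317.9, cy=231.0
Marker side s = 0.192 m; corners in marker frame (Z=0):
  M0 = (-0.0960, +0.0960, 0)
  M1 = (+0.0960, +0.0960, 0)
  M2 = (+0.0960, -0.0960, 0)
  M3 = (-0.0960, -0.0960, 0)
rvec = (-0.2686, -0.1083, 0.0200), |rvec| = θ = 0.29030 rad = 16.633°
Rodrigues: sinθ=0.28624, 1−cosθ=0.04184; R = I + sinθ·[k]× + (1−cosθ)·[k]×²:
    [+0.99398 -0.00528 -0.10945]
    [+0.03416 +0.96398 +0.26377]
    [+0.10412 -0.26592 +0.95836]
t = (0.1880, -0.1715, 0.9539) m
M0: Pc = R·M0+t = (+0.09207, -0.08224, +0.91838); u = 420.9·(+0.09207)/0.91838 + 317.9 = 360.0972, v = 724.8·(-0.08224)/0.91838 + 231.0 = 166.0966
M1: Pc = R·M1+t = (+0.28292, -0.07568, +0.93837); u = 420.9·(+0.28292)/0.93837 + 317.9 = 444.8003, v = 724.8·(-0.07568)/0.93837 + 231.0 = 172.5458
M2: Pc = R·M2+t = (+0.28393, -0.26076, +0.98942); u = 420.9·(+0.28393)/0.98942 + 317.9 = 438.6830, v = 724.8·(-0.26076)/0.98942 + 231.0 = 39.9790
M3: Pc = R·M3+t = (+0.09308, -0.26732, +0.96943); u = 420.9·(+0.09308)/0.96943 + 317.9 = 358.3147, v = 724.8·(-0.26732)/0.96943 + 231.0 = 31.1359

c0=(360.10, 166.10) c1=(444.80, 172.55) c2=(438.68, 39.98) c3=(358.31, 31.14)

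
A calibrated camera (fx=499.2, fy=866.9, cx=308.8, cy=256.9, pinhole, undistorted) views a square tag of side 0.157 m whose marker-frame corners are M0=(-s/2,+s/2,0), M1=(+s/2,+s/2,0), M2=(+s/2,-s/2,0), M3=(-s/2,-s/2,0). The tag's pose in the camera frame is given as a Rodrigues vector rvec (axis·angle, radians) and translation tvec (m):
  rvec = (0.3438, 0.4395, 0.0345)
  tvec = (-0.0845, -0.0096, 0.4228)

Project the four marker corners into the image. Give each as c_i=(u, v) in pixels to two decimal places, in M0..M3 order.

Intrinsics K: fx=499.2, fy=866.9, cx=308.8, cy=256.9
Marker side s = 0.157 m; corners in marker frame (Z=0):
  M0 = (-0.0785, +0.0785, 0)
  M1 = (+0.0785, +0.0785, 0)
  M2 = (+0.0785, -0.0785, 0)
  M3 = (-0.0785, -0.0785, 0)
rvec = (0.3438, 0.4395, 0.0345), |rvec| = θ = 0.55906 rad = 32.032°
Rodrigues: sinθ=0.53039, 1−cosθ=0.15225; R = I + sinθ·[k]× + (1−cosθ)·[k]×²:
    [+0.90533 +0.04087 +0.42274]
    [+0.10633 +0.94184 -0.31878]
    [-0.41118 +0.33355 +0.84833]
t = (-0.0845, -0.0096, 0.4228) m
M0: Pc = R·M0+t = (-0.15236, +0.05599, +0.48126); u = 499.2·(-0.15236)/0.48126 + 308.8 = 150.7612, v = 866.9·(+0.05599)/0.48126 + 256.9 = 357.7508
M1: Pc = R·M1+t = (-0.01022, +0.07268, +0.41671); u = 499.2·(-0.01022)/0.41671 + 308.8 = 296.5530, v = 866.9·(+0.07268)/0.41671 + 256.9 = 408.1048
M2: Pc = R·M2+t = (-0.01664, -0.07519, +0.36434); u = 499.2·(-0.01664)/0.36434 + 308.8 = 286.0005, v = 866.9·(-0.07519)/0.36434 + 256.9 = 77.9998
M3: Pc = R·M3+t = (-0.15878, -0.09188, +0.42889); u = 499.2·(-0.15878)/0.42889 + 308.8 = 123.9958, v = 866.9·(-0.09188)/0.42889 + 256.9 = 71.1840

c0=(150.76, 357.75) c1=(296.55, 408.10) c2=(286.00, 78.00) c3=(124.00, 71.18)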